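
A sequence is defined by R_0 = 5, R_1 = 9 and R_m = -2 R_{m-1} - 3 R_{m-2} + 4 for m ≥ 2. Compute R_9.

R_2 = -2·9 - 3·5 + 4 = -29
R_3 = -2·(-29) - 3·9 + 4 = 35
R_4 = -2·35 - 3·(-29) + 4 = 21
R_5 = -2·21 - 3·35 + 4 = -143
R_6 = -2·(-143) - 3·21 + 4 = 227
R_7 = -2·227 - 3·(-143) + 4 = -21
R_8 = -2·(-21) - 3·227 + 4 = -635
R_9 = -2·(-635) - 3·(-21) + 4 = 1337

1337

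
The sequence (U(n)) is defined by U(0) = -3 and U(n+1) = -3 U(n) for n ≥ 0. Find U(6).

-2187

U(1) = -3·(-3) = 9
U(2) = -3·9 = -27
U(3) = -3·(-27) = 81
U(4) = -3·81 = -243
U(5) = -3·(-243) = 729
U(6) = -3·729 = -2187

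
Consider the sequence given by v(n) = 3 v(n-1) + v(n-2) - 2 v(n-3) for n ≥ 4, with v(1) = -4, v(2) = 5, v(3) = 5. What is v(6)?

v(4) = 3·5 + 5 - 2·(-4) = 28
v(5) = 3·28 + 5 - 2·5 = 79
v(6) = 3·79 + 28 - 2·5 = 255

255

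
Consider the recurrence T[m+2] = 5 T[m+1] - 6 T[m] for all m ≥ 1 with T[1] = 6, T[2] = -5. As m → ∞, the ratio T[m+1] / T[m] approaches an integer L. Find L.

The characteristic equation is r^2 - 5r + 6 = 0, which factors as (r - 3)(r - 2) = 0.
So the roots are 3 and 2. Since |3| > |2| and the coefficient of 3^m is non-zero, the ratio tends to 3.

3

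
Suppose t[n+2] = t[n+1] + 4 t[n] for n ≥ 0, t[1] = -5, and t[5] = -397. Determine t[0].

Let t[0] = y.
t[2] = -5 + 4y
t[3] = -25 + 4y
t[4] = -45 + 20y
t[5] = -145 + 36y
So -145 + 36y = -397, giving y = -7.

-7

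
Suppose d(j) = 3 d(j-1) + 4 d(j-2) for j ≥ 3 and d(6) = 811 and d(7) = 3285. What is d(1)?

Rearranging, d(j-2) = (d(j) - 3 d(j-1)) / 4.
d(5) = (3285 - 3*811) / 4 = 852/4 = 213
d(4) = (811 - 3*213) / 4 = 172/4 = 43
d(3) = (213 - 3*43) / 4 = 84/4 = 21
d(2) = (43 - 3*21) / 4 = -20/4 = -5
d(1) = (21 - 3*(-5)) / 4 = 36/4 = 9

9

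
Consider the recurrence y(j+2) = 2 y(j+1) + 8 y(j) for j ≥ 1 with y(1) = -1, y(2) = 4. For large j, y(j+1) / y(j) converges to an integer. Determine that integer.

4

The characteristic equation is r^2 - 2r - 8 = 0, which factors as (r - 4)(r + 2) = 0.
So the roots are 4 and -2. Since |4| > |-2| and the coefficient of 4^j is non-zero, the ratio tends to 4.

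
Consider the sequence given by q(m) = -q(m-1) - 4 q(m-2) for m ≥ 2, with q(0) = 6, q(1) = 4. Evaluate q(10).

q(2) = -4 - 4*6 = -28
q(3) = -(-28) - 4*4 = 12
q(4) = -12 - 4*(-28) = 100
q(5) = -100 - 4*12 = -148
q(6) = -(-148) - 4*100 = -252
q(7) = -(-252) - 4*(-148) = 844
q(8) = -844 - 4*(-252) = 164
q(9) = -164 - 4*844 = -3540
q(10) = -(-3540) - 4*164 = 2884

2884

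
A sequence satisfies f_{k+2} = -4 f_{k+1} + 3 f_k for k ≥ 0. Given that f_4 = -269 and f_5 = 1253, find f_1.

Rearranging, f_{k-2} = (f_k + 4 f_{k-1}) / 3.
f_3 = (1253 + 4*(-269)) / 3 = 177/3 = 59
f_2 = (-269 + 4*59) / 3 = -33/3 = -11
f_1 = (59 + 4*(-11)) / 3 = 15/3 = 5

5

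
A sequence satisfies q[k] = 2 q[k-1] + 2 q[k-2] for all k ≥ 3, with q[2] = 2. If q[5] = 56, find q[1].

Let q[1] = z.
q[3] = 4 + 2z
q[4] = 12 + 4z
q[5] = 32 + 12z
So 32 + 12z = 56, giving z = 2.

2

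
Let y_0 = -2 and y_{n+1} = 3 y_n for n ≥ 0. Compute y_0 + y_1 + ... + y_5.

y_1 = 3*(-2) = -6
y_2 = 3*(-6) = -18
y_3 = 3*(-18) = -54
y_4 = 3*(-54) = -162
y_5 = 3*(-162) = -486
Sum = (-2) + (-6) + (-18) + (-54) + (-162) + (-486) = -728

-728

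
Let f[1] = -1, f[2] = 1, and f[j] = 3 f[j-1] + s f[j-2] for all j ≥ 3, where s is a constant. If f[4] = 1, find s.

4

f[3] = 3 - s
f[4] = 9 - 2s
So 9 - 2s = 1, giving s = 4.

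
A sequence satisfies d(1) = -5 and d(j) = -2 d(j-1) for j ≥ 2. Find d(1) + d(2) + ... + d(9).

-855

d(2) = -2(-5) = 10
d(3) = -2(10) = -20
d(4) = -2(-20) = 40
d(5) = -2(40) = -80
d(6) = -2(-80) = 160
d(7) = -2(160) = -320
d(8) = -2(-320) = 640
d(9) = -2(640) = -1280
Sum = (-5) + 10 + (-20) + 40 + (-80) + 160 + (-320) + 640 + (-1280) = -855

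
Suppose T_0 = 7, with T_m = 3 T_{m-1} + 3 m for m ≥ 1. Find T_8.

60675

T_1 = 3(7) + 3 = 24
T_2 = 3(24) + 6 = 78
T_3 = 3(78) + 9 = 243
T_4 = 3(243) + 12 = 741
T_5 = 3(741) + 15 = 2238
T_6 = 3(2238) + 18 = 6732
T_7 = 3(6732) + 21 = 20217
T_8 = 3(20217) + 24 = 60675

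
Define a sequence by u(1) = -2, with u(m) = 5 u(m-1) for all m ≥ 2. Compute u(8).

-156250

u(2) = 5*(-2) = -10
u(3) = 5*(-10) = -50
u(4) = 5*(-50) = -250
u(5) = 5*(-250) = -1250
u(6) = 5*(-1250) = -6250
u(7) = 5*(-6250) = -31250
u(8) = 5*(-31250) = -156250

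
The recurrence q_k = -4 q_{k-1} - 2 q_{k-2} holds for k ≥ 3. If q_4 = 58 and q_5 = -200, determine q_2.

Rearranging, q_{k-2} = (q_k + 4 q_{k-1}) / -2.
q_3 = (-200 + 4·58) / -2 = 32/-2 = -16
q_2 = (58 + 4·(-16)) / -2 = -6/-2 = 3

3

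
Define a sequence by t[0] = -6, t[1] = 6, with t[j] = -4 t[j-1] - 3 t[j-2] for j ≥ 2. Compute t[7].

t[2] = -4·6 - 3·(-6) = -6
t[3] = -4·(-6) - 3·6 = 6
t[4] = -4·6 - 3·(-6) = -6
t[5] = -4·(-6) - 3·6 = 6
t[6] = -4·6 - 3·(-6) = -6
t[7] = -4·(-6) - 3·6 = 6

6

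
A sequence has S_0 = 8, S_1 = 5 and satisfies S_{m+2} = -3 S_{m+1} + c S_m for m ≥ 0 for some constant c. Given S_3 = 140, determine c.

-5

S_2 = -15 + 8c
S_3 = 45 - 19c
So 45 - 19c = 140, giving c = -5.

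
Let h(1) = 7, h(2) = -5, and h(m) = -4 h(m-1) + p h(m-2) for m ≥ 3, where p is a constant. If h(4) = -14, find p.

-2

h(3) = 20 + 7p
h(4) = -80 - 33p
So -80 - 33p = -14, giving p = -2.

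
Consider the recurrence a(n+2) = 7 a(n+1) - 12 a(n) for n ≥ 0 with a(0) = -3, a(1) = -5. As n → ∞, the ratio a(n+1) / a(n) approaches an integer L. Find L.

4

The characteristic equation is r^2 - 7r + 12 = 0, which factors as (r - 4)(r - 3) = 0.
So the roots are 4 and 3. Since |4| > |3| and the coefficient of 4^n is non-zero, the ratio tends to 4.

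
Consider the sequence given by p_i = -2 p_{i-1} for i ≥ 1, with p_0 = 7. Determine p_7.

p_1 = -2(7) = -14
p_2 = -2(-14) = 28
p_3 = -2(28) = -56
p_4 = -2(-56) = 112
p_5 = -2(112) = -224
p_6 = -2(-224) = 448
p_7 = -2(448) = -896

-896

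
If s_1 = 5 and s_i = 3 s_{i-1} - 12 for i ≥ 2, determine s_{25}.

-282429536475

The fixed point is -12/(1 - 3) = 6, so s_i - 6 = 3(s_{i-1} - 6).
Hence s_i = -1·3^{i-1} + 6.
s_{25} = -1·3^{24} + 6 = -1·282429536481 + 6 = -282429536475.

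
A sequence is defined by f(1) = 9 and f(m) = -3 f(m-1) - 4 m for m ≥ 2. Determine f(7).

7829

f(2) = -3(9) - 8 = -35
f(3) = -3(-35) - 12 = 93
f(4) = -3(93) - 16 = -295
f(5) = -3(-295) - 20 = 865
f(6) = -3(865) - 24 = -2619
f(7) = -3(-2619) - 28 = 7829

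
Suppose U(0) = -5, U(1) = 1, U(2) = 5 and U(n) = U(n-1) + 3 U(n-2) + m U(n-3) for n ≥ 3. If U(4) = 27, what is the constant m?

-1

U(3) = 8 - 5m
U(4) = 23 - 4m
So 23 - 4m = 27, giving m = -1.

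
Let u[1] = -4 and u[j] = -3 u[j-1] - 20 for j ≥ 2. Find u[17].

43046716

The fixed point is -20/(1 + 3) = -5, so u[j] + 5 = -3(u[j-1] + 5).
Hence u[j] = 1·(-3)^{j-1} - 5.
u[17] = 1·(-3)^{16} - 5 = 1·43046721 - 5 = 43046716.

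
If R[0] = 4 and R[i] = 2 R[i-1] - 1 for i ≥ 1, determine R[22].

12582913

The fixed point is -1/(1 - 2) = 1, so R[i] - 1 = 2(R[i-1] - 1).
Hence R[i] = 3·2^i + 1.
R[22] = 3·2^{22} + 1 = 3·4194304 + 1 = 12582913.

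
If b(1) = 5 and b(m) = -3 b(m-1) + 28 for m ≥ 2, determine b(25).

-564859072955

The fixed point is 28/(1 + 3) = 7, so b(m) - 7 = -3(b(m-1) - 7).
Hence b(m) = -2·(-3)^{m-1} + 7.
b(25) = -2·(-3)^{24} + 7 = -2·282429536481 + 7 = -564859072955.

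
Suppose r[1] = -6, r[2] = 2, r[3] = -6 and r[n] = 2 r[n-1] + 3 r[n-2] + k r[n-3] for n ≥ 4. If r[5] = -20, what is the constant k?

-1

r[4] = -6 - 6k
r[5] = -30 - 10k
So -30 - 10k = -20, giving k = -1.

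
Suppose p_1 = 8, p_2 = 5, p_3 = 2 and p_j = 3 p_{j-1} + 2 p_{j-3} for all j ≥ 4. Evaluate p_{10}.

p_4 = 3·2 + 2·8 = 22
p_5 = 3·22 + 2·5 = 76
p_6 = 3·76 + 2·2 = 232
p_7 = 3·232 + 2·22 = 740
p_8 = 3·740 + 2·76 = 2372
p_9 = 3·2372 + 2·232 = 7580
p_{10} = 3·7580 + 2·740 = 24220

24220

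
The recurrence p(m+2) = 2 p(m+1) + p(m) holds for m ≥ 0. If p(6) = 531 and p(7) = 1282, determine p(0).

-1

Rearranging, p(m-2) = p(m) - 2 p(m-1).
p(5) = 1282 - 2(531) = 220
p(4) = 531 - 2(220) = 91
p(3) = 220 - 2(91) = 38
p(2) = 91 - 2(38) = 15
p(1) = 38 - 2(15) = 8
p(0) = 15 - 2(8) = -1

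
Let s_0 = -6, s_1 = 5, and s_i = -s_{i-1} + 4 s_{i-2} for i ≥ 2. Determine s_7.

2465

s_2 = -5 + 4·(-6) = -29
s_3 = -(-29) + 4·5 = 49
s_4 = -49 + 4·(-29) = -165
s_5 = -(-165) + 4·49 = 361
s_6 = -361 + 4·(-165) = -1021
s_7 = -(-1021) + 4·361 = 2465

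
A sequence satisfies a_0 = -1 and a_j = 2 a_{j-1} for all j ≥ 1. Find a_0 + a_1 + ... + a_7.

-255

a_1 = 2(-1) = -2
a_2 = 2(-2) = -4
a_3 = 2(-4) = -8
a_4 = 2(-8) = -16
a_5 = 2(-16) = -32
a_6 = 2(-32) = -64
a_7 = 2(-64) = -128
Sum = (-1) + (-2) + (-4) + (-8) + (-16) + (-32) + (-64) + (-128) = -255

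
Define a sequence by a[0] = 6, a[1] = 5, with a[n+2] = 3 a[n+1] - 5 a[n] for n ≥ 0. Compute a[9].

-430

a[2] = 3·5 - 5·6 = -15
a[3] = 3·(-15) - 5·5 = -70
a[4] = 3·(-70) - 5·(-15) = -135
a[5] = 3·(-135) - 5·(-70) = -55
a[6] = 3·(-55) - 5·(-135) = 510
a[7] = 3·510 - 5·(-55) = 1805
a[8] = 3·1805 - 5·510 = 2865
a[9] = 3·2865 - 5·1805 = -430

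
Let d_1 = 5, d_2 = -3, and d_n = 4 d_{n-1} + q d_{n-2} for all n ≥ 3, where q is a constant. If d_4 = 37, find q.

d_3 = -12 + 5q
d_4 = -48 + 17q
So -48 + 17q = 37, giving q = 5.

5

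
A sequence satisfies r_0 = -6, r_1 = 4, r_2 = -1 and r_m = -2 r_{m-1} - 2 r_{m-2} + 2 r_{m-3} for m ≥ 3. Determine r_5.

-58

r_3 = -2·(-1) - 2·4 + 2·(-6) = -18
r_4 = -2·(-18) - 2·(-1) + 2·4 = 46
r_5 = -2·46 - 2·(-18) + 2·(-1) = -58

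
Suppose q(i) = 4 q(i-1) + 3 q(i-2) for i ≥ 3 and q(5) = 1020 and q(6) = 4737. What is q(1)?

4

Rearranging, q(i-2) = (q(i) - 4 q(i-1)) / 3.
q(4) = (4737 - 4(1020)) / 3 = 657/3 = 219
q(3) = (1020 - 4(219)) / 3 = 144/3 = 48
q(2) = (219 - 4(48)) / 3 = 27/3 = 9
q(1) = (48 - 4(9)) / 3 = 12/3 = 4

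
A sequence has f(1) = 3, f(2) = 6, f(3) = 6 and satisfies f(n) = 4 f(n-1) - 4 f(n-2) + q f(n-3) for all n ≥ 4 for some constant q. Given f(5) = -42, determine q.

f(4) = 3q
f(5) = -24 + 18q
So -24 + 18q = -42, giving q = -1.

-1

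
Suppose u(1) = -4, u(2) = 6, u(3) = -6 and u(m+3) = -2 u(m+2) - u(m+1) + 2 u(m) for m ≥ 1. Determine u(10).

u(4) = -2·(-6) - 6 + 2·(-4) = -2
u(5) = -2·(-2) - (-6) + 2·6 = 22
u(6) = -2·22 - (-2) + 2·(-6) = -54
u(7) = -2·(-54) - 22 + 2·(-2) = 82
u(8) = -2·82 - (-54) + 2·22 = -66
u(9) = -2·(-66) - 82 + 2·(-54) = -58
u(10) = -2·(-58) - (-66) + 2·82 = 346

346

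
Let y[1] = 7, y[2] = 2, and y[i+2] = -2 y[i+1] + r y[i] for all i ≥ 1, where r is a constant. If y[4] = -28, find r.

y[3] = -4 + 7r
y[4] = 8 - 12r
So 8 - 12r = -28, giving r = 3.

3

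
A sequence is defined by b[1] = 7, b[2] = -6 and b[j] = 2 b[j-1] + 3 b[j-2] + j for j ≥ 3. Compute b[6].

158

b[3] = 2·(-6) + 3·7 + 3 = 12
b[4] = 2·12 + 3·(-6) + 4 = 10
b[5] = 2·10 + 3·12 + 5 = 61
b[6] = 2·61 + 3·10 + 6 = 158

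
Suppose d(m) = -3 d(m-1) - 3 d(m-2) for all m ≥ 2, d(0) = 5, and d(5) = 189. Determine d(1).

Let d(1) = z.
d(2) = -15 - 3z
d(3) = 45 + 6z
d(4) = -90 - 9z
d(5) = 135 + 9z
So 135 + 9z = 189, giving z = 6.

6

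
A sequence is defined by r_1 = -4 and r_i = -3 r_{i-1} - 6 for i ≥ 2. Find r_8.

5466

r_2 = -3*(-4) - 6 = 6
r_3 = -3*6 - 6 = -24
r_4 = -3*(-24) - 6 = 66
r_5 = -3*66 - 6 = -204
r_6 = -3*(-204) - 6 = 606
r_7 = -3*606 - 6 = -1824
r_8 = -3*(-1824) - 6 = 5466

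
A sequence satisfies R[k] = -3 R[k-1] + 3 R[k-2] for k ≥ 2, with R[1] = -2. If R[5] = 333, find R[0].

-5

Let R[0] = x.
R[2] = 6 + 3x
R[3] = -24 - 9x
R[4] = 90 + 36x
R[5] = -342 - 135x
So -342 - 135x = 333, giving x = -5.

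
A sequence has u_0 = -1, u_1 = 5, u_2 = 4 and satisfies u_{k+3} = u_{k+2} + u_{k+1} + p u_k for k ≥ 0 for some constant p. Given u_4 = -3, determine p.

-4

u_3 = 9 - p
u_4 = 13 + 4p
So 13 + 4p = -3, giving p = -4.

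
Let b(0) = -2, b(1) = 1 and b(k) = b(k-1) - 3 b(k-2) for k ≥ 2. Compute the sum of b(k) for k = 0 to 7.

95

b(2) = 1 - 3*(-2) = 7
b(3) = 7 - 3*1 = 4
b(4) = 4 - 3*7 = -17
b(5) = (-17) - 3*4 = -29
b(6) = (-29) - 3*(-17) = 22
b(7) = 22 - 3*(-29) = 109
Sum = (-2) + 1 + 7 + 4 + (-17) + (-29) + 22 + 109 = 95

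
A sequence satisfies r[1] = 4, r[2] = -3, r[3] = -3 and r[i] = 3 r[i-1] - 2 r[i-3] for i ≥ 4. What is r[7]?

r[4] = 3(-3) - 2(4) = -17
r[5] = 3(-17) - 2(-3) = -45
r[6] = 3(-45) - 2(-3) = -129
r[7] = 3(-129) - 2(-17) = -353

-353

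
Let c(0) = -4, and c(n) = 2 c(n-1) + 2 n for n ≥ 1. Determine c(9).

c(1) = 2·(-4) + 2 = -6
c(2) = 2·(-6) + 4 = -8
c(3) = 2·(-8) + 6 = -10
c(4) = 2·(-10) + 8 = -12
c(5) = 2·(-12) + 10 = -14
c(6) = 2·(-14) + 12 = -16
c(7) = 2·(-16) + 14 = -18
c(8) = 2·(-18) + 16 = -20
c(9) = 2·(-20) + 18 = -22

-22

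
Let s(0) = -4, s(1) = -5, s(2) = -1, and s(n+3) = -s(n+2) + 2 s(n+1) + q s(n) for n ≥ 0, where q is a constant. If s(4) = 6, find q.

1

s(3) = -9 - 4q
s(4) = 7 - q
So 7 - q = 6, giving q = 1.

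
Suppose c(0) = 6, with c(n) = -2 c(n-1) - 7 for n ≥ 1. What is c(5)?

-269

c(1) = -2*6 - 7 = -19
c(2) = -2*(-19) - 7 = 31
c(3) = -2*31 - 7 = -69
c(4) = -2*(-69) - 7 = 131
c(5) = -2*131 - 7 = -269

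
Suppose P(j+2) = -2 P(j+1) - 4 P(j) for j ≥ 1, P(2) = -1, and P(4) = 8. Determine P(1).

1

Let P(1) = y.
P(3) = 2 - 4y
P(4) = 8y
So 8y = 8, giving y = 1.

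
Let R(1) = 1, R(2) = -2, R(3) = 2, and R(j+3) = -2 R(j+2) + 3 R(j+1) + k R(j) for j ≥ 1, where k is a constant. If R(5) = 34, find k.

R(4) = -10 + k
R(5) = 26 - 4k
So 26 - 4k = 34, giving k = -2.

-2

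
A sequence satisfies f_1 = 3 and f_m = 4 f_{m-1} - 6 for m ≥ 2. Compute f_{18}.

The fixed point is -6/(1 - 4) = 2, so f_m - 2 = 4(f_{m-1} - 2).
Hence f_m = 1·4^{m-1} + 2.
f_{18} = 1·4^{17} + 2 = 1·17179869184 + 2 = 17179869186.

17179869186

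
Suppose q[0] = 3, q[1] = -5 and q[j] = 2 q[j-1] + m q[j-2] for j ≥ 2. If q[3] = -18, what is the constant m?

q[2] = -10 + 3m
q[3] = -20 + m
So -20 + m = -18, giving m = 2.

2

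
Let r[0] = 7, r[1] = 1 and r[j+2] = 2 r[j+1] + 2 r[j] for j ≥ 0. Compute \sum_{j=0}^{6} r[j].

1162

r[2] = 2·1 + 2·7 = 16
r[3] = 2·16 + 2·1 = 34
r[4] = 2·34 + 2·16 = 100
r[5] = 2·100 + 2·34 = 268
r[6] = 2·268 + 2·100 = 736
Sum = 7 + 1 + 16 + 34 + 100 + 268 + 736 = 1162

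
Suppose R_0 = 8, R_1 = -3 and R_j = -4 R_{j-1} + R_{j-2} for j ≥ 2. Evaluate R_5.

-1491

R_2 = -4(-3) + 8 = 20
R_3 = -4(20) + (-3) = -83
R_4 = -4(-83) + 20 = 352
R_5 = -4(352) + (-83) = -1491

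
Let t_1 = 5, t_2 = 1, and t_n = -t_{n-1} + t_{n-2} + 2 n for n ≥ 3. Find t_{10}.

t_3 = -1 + 5 + 6 = 10
t_4 = -10 + 1 + 8 = -1
t_5 = -(-1) + 10 + 10 = 21
t_6 = -21 + (-1) + 12 = -10
t_7 = -(-10) + 21 + 14 = 45
t_8 = -45 + (-10) + 16 = -39
t_9 = -(-39) + 45 + 18 = 102
t_{10} = -102 + (-39) + 20 = -121

-121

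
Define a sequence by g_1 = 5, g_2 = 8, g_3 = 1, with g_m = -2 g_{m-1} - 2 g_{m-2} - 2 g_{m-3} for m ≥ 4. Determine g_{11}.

g_4 = -2·1 - 2·8 - 2·5 = -28
g_5 = -2·(-28) - 2·1 - 2·8 = 38
g_6 = -2·38 - 2·(-28) - 2·1 = -22
g_7 = -2·(-22) - 2·38 - 2·(-28) = 24
g_8 = -2·24 - 2·(-22) - 2·38 = -80
g_9 = -2·(-80) - 2·24 - 2·(-22) = 156
g_{10} = -2·156 - 2·(-80) - 2·24 = -200
g_{11} = -2·(-200) - 2·156 - 2·(-80) = 248

248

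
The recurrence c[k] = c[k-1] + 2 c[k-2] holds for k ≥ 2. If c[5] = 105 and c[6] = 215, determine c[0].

5

Rearranging, c[k-2] = (c[k] - c[k-1]) / 2.
c[4] = (215 - 105) / 2 = 110/2 = 55
c[3] = (105 - 55) / 2 = 50/2 = 25
c[2] = (55 - 25) / 2 = 30/2 = 15
c[1] = (25 - 15) / 2 = 10/2 = 5
c[0] = (15 - 5) / 2 = 10/2 = 5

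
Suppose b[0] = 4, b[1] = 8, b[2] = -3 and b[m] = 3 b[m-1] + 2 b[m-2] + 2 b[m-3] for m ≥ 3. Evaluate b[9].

b[3] = 3(-3) + 2(8) + 2(4) = 15
b[4] = 3(15) + 2(-3) + 2(8) = 55
b[5] = 3(55) + 2(15) + 2(-3) = 189
b[6] = 3(189) + 2(55) + 2(15) = 707
b[7] = 3(707) + 2(189) + 2(55) = 2609
b[8] = 3(2609) + 2(707) + 2(189) = 9619
b[9] = 3(9619) + 2(2609) + 2(707) = 35489

35489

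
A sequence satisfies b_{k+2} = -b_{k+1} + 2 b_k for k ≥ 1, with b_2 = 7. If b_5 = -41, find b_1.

-1

Let b_1 = v.
b_3 = -7 + 2v
b_4 = 21 - 2v
b_5 = -35 + 6v
So -35 + 6v = -41, giving v = -1.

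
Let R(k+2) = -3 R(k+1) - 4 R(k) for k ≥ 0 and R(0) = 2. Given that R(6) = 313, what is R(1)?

Let R(1) = z.
R(2) = -8 - 3z
R(3) = 24 + 5z
R(4) = -40 - 3z
R(5) = 24 - 11z
R(6) = 88 + 45z
So 88 + 45z = 313, giving z = 5.

5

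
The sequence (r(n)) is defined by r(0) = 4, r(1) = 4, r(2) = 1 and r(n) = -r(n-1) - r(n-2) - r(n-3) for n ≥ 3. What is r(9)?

4

r(3) = -1 - 4 - 4 = -9
r(4) = -(-9) - 1 - 4 = 4
r(5) = -4 - (-9) - 1 = 4
r(6) = -4 - 4 - (-9) = 1
r(7) = -1 - 4 - 4 = -9
r(8) = -(-9) - 1 - 4 = 4
r(9) = -4 - (-9) - 1 = 4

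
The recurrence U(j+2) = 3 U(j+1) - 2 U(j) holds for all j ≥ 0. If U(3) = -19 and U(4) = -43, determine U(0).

Rearranging, U(j-2) = (U(j) - 3 U(j-1)) / -2.
U(2) = (-43 - 3(-19)) / -2 = 14/-2 = -7
U(1) = (-19 - 3(-7)) / -2 = 2/-2 = -1
U(0) = (-7 - 3(-1)) / -2 = -4/-2 = 2

2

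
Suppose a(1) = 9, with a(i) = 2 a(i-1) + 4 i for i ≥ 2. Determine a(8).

2648

a(2) = 2*9 + 8 = 26
a(3) = 2*26 + 12 = 64
a(4) = 2*64 + 16 = 144
a(5) = 2*144 + 20 = 308
a(6) = 2*308 + 24 = 640
a(7) = 2*640 + 28 = 1308
a(8) = 2*1308 + 32 = 2648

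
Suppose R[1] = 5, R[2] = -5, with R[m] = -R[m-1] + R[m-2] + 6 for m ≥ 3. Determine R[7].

89

R[3] = -(-5) + 5 + 6 = 16
R[4] = -16 + (-5) + 6 = -15
R[5] = -(-15) + 16 + 6 = 37
R[6] = -37 + (-15) + 6 = -46
R[7] = -(-46) + 37 + 6 = 89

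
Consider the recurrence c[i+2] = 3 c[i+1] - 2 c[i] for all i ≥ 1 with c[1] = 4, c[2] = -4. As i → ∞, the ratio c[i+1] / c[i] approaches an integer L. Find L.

The characteristic equation is r^2 - 3r + 2 = 0, which factors as (r - 2)(r - 1) = 0.
So the roots are 2 and 1. Since |2| > |1| and the coefficient of 2^i is non-zero, the ratio tends to 2.

2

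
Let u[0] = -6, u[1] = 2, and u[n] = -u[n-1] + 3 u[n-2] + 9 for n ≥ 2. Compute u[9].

u[2] = -2 + 3(-6) + 9 = -11
u[3] = -(-11) + 3(2) + 9 = 26
u[4] = -26 + 3(-11) + 9 = -50
u[5] = -(-50) + 3(26) + 9 = 137
u[6] = -137 + 3(-50) + 9 = -278
u[7] = -(-278) + 3(137) + 9 = 698
u[8] = -698 + 3(-278) + 9 = -1523
u[9] = -(-1523) + 3(698) + 9 = 3626

3626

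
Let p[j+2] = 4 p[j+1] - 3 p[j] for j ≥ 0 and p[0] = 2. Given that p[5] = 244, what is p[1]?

4

Let p[1] = z.
p[2] = -6 + 4z
p[3] = -24 + 13z
p[4] = -78 + 40z
p[5] = -240 + 121z
So -240 + 121z = 244, giving z = 4.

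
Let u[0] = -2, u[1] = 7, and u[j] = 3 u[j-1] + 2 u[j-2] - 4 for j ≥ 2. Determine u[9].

96505

u[2] = 3(7) + 2(-2) - 4 = 13
u[3] = 3(13) + 2(7) - 4 = 49
u[4] = 3(49) + 2(13) - 4 = 169
u[5] = 3(169) + 2(49) - 4 = 601
u[6] = 3(601) + 2(169) - 4 = 2137
u[7] = 3(2137) + 2(601) - 4 = 7609
u[8] = 3(7609) + 2(2137) - 4 = 27097
u[9] = 3(27097) + 2(7609) - 4 = 96505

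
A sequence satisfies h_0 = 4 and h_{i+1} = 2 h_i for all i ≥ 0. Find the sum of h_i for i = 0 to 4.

124

h_1 = 2*4 = 8
h_2 = 2*8 = 16
h_3 = 2*16 = 32
h_4 = 2*32 = 64
Sum = 4 + 8 + 16 + 32 + 64 = 124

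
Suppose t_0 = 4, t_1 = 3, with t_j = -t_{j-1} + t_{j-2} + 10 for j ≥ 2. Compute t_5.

t_2 = -3 + 4 + 10 = 11
t_3 = -11 + 3 + 10 = 2
t_4 = -2 + 11 + 10 = 19
t_5 = -19 + 2 + 10 = -7

-7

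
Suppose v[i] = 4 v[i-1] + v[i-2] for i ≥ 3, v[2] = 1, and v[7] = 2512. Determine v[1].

Let v[1] = y.
v[3] = 4 + y
v[4] = 17 + 4y
v[5] = 72 + 17y
v[6] = 305 + 72y
v[7] = 1292 + 305y
So 1292 + 305y = 2512, giving y = 4.

4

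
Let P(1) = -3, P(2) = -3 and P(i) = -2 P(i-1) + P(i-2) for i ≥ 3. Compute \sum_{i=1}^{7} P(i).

P(3) = -2(-3) + (-3) = 3
P(4) = -2(3) + (-3) = -9
P(5) = -2(-9) + 3 = 21
P(6) = -2(21) + (-9) = -51
P(7) = -2(-51) + 21 = 123
Sum = (-3) + (-3) + 3 + (-9) + 21 + (-51) + 123 = 81

81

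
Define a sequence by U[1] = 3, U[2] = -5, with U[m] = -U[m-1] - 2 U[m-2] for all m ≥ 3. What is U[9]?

-57

U[3] = -(-5) - 2·3 = -1
U[4] = -(-1) - 2·(-5) = 11
U[5] = -11 - 2·(-1) = -9
U[6] = -(-9) - 2·11 = -13
U[7] = -(-13) - 2·(-9) = 31
U[8] = -31 - 2·(-13) = -5
U[9] = -(-5) - 2·31 = -57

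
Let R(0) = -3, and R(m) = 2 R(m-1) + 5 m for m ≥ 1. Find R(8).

R(1) = 2*(-3) + 5 = -1
R(2) = 2*(-1) + 10 = 8
R(3) = 2*8 + 15 = 31
R(4) = 2*31 + 20 = 82
R(5) = 2*82 + 25 = 189
R(6) = 2*189 + 30 = 408
R(7) = 2*408 + 35 = 851
R(8) = 2*851 + 40 = 1742

1742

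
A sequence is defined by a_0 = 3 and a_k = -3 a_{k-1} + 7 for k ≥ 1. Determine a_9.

a_1 = -3·3 + 7 = -2
a_2 = -3·(-2) + 7 = 13
a_3 = -3·13 + 7 = -32
a_4 = -3·(-32) + 7 = 103
a_5 = -3·103 + 7 = -302
a_6 = -3·(-302) + 7 = 913
a_7 = -3·913 + 7 = -2732
a_8 = -3·(-2732) + 7 = 8203
a_9 = -3·8203 + 7 = -24602

-24602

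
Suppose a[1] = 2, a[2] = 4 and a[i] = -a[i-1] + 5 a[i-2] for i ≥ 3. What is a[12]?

8574

a[3] = -4 + 5·2 = 6
a[4] = -6 + 5·4 = 14
a[5] = -14 + 5·6 = 16
a[6] = -16 + 5·14 = 54
a[7] = -54 + 5·16 = 26
a[8] = -26 + 5·54 = 244
a[9] = -244 + 5·26 = -114
a[10] = -(-114) + 5·244 = 1334
a[11] = -1334 + 5·(-114) = -1904
a[12] = -(-1904) + 5·1334 = 8574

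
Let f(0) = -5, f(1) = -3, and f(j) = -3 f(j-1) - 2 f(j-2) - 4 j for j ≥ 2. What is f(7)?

f(2) = -3*(-3) - 2*(-5) - 8 = 11
f(3) = -3*11 - 2*(-3) - 12 = -39
f(4) = -3*(-39) - 2*11 - 16 = 79
f(5) = -3*79 - 2*(-39) - 20 = -179
f(6) = -3*(-179) - 2*79 - 24 = 355
f(7) = -3*355 - 2*(-179) - 28 = -735

-735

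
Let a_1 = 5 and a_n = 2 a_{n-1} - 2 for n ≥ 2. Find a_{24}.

25165826

The fixed point is -2/(1 - 2) = 2, so a_n - 2 = 2(a_{n-1} - 2).
Hence a_n = 3·2^{n-1} + 2.
a_{24} = 3·2^{23} + 2 = 3·8388608 + 2 = 25165826.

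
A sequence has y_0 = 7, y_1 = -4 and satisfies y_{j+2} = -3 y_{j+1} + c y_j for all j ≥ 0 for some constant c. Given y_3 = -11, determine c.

y_2 = 12 + 7c
y_3 = -36 - 25c
So -36 - 25c = -11, giving c = -1.

-1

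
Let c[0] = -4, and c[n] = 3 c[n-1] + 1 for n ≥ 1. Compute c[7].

c[1] = 3*(-4) + 1 = -11
c[2] = 3*(-11) + 1 = -32
c[3] = 3*(-32) + 1 = -95
c[4] = 3*(-95) + 1 = -284
c[5] = 3*(-284) + 1 = -851
c[6] = 3*(-851) + 1 = -2552
c[7] = 3*(-2552) + 1 = -7655

-7655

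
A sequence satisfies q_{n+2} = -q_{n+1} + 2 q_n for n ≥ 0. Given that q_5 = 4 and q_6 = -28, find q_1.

Rearranging, q_{n-2} = (q_n + q_{n-1}) / 2.
q_4 = (-28 + 4) / 2 = -24/2 = -12
q_3 = (4 + (-12)) / 2 = -8/2 = -4
q_2 = (-12 + (-4)) / 2 = -16/2 = -8
q_1 = (-4 + (-8)) / 2 = -12/2 = -6

-6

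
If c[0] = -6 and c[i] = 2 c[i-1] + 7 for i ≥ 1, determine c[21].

The fixed point is 7/(1 - 2) = -7, so c[i] + 7 = 2(c[i-1] + 7).
Hence c[i] = 1·2^i - 7.
c[21] = 1·2^{21} - 7 = 1·2097152 - 7 = 2097145.

2097145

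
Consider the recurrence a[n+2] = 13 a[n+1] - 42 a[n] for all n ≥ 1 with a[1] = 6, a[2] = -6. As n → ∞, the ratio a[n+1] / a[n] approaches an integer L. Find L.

7

The characteristic equation is r^2 - 13r + 42 = 0, which factors as (r - 7)(r - 6) = 0.
So the roots are 7 and 6. Since |7| > |6| and the coefficient of 7^n is non-zero, the ratio tends to 7.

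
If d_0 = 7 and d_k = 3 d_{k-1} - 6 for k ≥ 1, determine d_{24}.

The fixed point is -6/(1 - 3) = 3, so d_k - 3 = 3(d_{k-1} - 3).
Hence d_k = 4·3^k + 3.
d_{24} = 4·3^{24} + 3 = 4·282429536481 + 3 = 1129718145927.

1129718145927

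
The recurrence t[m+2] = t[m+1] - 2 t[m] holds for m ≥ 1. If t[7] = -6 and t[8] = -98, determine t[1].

7

Rearranging, t[m-2] = (t[m] - t[m-1]) / -2.
t[6] = (-98 - (-6)) / -2 = -92/-2 = 46
t[5] = (-6 - 46) / -2 = -52/-2 = 26
t[4] = (46 - 26) / -2 = 20/-2 = -10
t[3] = (26 - (-10)) / -2 = 36/-2 = -18
t[2] = (-10 - (-18)) / -2 = 8/-2 = -4
t[1] = (-18 - (-4)) / -2 = -14/-2 = 7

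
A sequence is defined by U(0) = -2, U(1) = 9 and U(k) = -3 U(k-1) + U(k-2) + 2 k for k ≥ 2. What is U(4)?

U(2) = -3(9) + (-2) + 4 = -25
U(3) = -3(-25) + 9 + 6 = 90
U(4) = -3(90) + (-25) + 8 = -287

-287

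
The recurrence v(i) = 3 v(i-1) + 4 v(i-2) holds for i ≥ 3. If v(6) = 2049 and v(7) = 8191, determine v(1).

Rearranging, v(i-2) = (v(i) - 3 v(i-1)) / 4.
v(5) = (8191 - 3(2049)) / 4 = 2044/4 = 511
v(4) = (2049 - 3(511)) / 4 = 516/4 = 129
v(3) = (511 - 3(129)) / 4 = 124/4 = 31
v(2) = (129 - 3(31)) / 4 = 36/4 = 9
v(1) = (31 - 3(9)) / 4 = 4/4 = 1

1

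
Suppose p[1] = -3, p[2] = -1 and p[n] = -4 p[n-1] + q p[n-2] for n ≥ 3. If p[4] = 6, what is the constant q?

p[3] = 4 - 3q
p[4] = -16 + 11q
So -16 + 11q = 6, giving q = 2.

2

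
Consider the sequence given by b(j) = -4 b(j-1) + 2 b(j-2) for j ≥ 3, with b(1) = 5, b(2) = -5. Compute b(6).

b(3) = -4*(-5) + 2*5 = 30
b(4) = -4*30 + 2*(-5) = -130
b(5) = -4*(-130) + 2*30 = 580
b(6) = -4*580 + 2*(-130) = -2580

-2580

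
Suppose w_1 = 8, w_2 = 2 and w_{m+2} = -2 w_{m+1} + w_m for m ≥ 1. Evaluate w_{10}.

-1294

w_3 = -2(2) + 8 = 4
w_4 = -2(4) + 2 = -6
w_5 = -2(-6) + 4 = 16
w_6 = -2(16) + (-6) = -38
w_7 = -2(-38) + 16 = 92
w_8 = -2(92) + (-38) = -222
w_9 = -2(-222) + 92 = 536
w_{10} = -2(536) + (-222) = -1294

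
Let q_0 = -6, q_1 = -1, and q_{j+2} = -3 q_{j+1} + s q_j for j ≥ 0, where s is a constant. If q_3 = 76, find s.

q_2 = 3 - 6s
q_3 = -9 + 17s
So -9 + 17s = 76, giving s = 5.

5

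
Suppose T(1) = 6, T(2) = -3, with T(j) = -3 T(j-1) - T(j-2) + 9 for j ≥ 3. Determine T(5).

T(3) = -3·(-3) - 6 + 9 = 12
T(4) = -3·12 - (-3) + 9 = -24
T(5) = -3·(-24) - 12 + 9 = 69

69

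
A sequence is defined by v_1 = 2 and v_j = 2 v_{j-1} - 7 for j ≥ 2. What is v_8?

v_2 = 2(2) - 7 = -3
v_3 = 2(-3) - 7 = -13
v_4 = 2(-13) - 7 = -33
v_5 = 2(-33) - 7 = -73
v_6 = 2(-73) - 7 = -153
v_7 = 2(-153) - 7 = -313
v_8 = 2(-313) - 7 = -633

-633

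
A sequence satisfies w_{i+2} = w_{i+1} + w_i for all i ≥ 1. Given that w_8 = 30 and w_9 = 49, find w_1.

7

Rearranging, w_{i-2} = w_i - w_{i-1}.
w_7 = 49 - 30 = 19
w_6 = 30 - 19 = 11
w_5 = 19 - 11 = 8
w_4 = 11 - 8 = 3
w_3 = 8 - 3 = 5
w_2 = 3 - 5 = -2
w_1 = 5 - (-2) = 7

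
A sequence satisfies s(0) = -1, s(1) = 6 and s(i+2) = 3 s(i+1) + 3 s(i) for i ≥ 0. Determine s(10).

697410

s(2) = 3*6 + 3*(-1) = 15
s(3) = 3*15 + 3*6 = 63
s(4) = 3*63 + 3*15 = 234
s(5) = 3*234 + 3*63 = 891
s(6) = 3*891 + 3*234 = 3375
s(7) = 3*3375 + 3*891 = 12798
s(8) = 3*12798 + 3*3375 = 48519
s(9) = 3*48519 + 3*12798 = 183951
s(10) = 3*183951 + 3*48519 = 697410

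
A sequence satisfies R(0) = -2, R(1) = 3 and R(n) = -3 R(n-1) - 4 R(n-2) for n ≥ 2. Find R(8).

-449

R(2) = -3·3 - 4·(-2) = -1
R(3) = -3·(-1) - 4·3 = -9
R(4) = -3·(-9) - 4·(-1) = 31
R(5) = -3·31 - 4·(-9) = -57
R(6) = -3·(-57) - 4·31 = 47
R(7) = -3·47 - 4·(-57) = 87
R(8) = -3·87 - 4·47 = -449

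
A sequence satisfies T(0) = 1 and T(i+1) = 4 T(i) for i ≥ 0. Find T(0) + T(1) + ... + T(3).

85

T(1) = 4(1) = 4
T(2) = 4(4) = 16
T(3) = 4(16) = 64
Sum = 1 + 4 + 16 + 64 = 85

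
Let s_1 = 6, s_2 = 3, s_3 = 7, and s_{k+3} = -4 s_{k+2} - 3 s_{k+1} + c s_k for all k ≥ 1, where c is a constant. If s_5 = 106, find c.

s_4 = -37 + 6c
s_5 = 127 - 21c
So 127 - 21c = 106, giving c = 1.

1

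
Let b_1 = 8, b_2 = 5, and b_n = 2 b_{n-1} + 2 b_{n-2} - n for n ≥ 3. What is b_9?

7881

b_3 = 2(5) + 2(8) - 3 = 23
b_4 = 2(23) + 2(5) - 4 = 52
b_5 = 2(52) + 2(23) - 5 = 145
b_6 = 2(145) + 2(52) - 6 = 388
b_7 = 2(388) + 2(145) - 7 = 1059
b_8 = 2(1059) + 2(388) - 8 = 2886
b_9 = 2(2886) + 2(1059) - 9 = 7881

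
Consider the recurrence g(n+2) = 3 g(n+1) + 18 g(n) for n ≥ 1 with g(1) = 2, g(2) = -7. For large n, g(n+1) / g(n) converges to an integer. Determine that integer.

The characteristic equation is r^2 - 3r - 18 = 0, which factors as (r - 6)(r + 3) = 0.
So the roots are 6 and -3. Since |6| > |-3| and the coefficient of 6^n is non-zero, the ratio tends to 6.

6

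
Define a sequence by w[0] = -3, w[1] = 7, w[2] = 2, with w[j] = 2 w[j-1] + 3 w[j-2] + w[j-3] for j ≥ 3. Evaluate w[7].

w[3] = 2(2) + 3(7) + (-3) = 22
w[4] = 2(22) + 3(2) + 7 = 57
w[5] = 2(57) + 3(22) + 2 = 182
w[6] = 2(182) + 3(57) + 22 = 557
w[7] = 2(557) + 3(182) + 57 = 1717

1717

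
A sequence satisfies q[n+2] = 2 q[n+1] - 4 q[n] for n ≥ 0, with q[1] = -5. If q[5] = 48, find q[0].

Let q[0] = z.
q[2] = -10 - 4z
q[3] = -8z
q[4] = 40
q[5] = 80 + 32z
So 80 + 32z = 48, giving z = -1.

-1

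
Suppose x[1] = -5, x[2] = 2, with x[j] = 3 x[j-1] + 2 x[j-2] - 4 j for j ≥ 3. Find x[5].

x[3] = 3·2 + 2·(-5) - 12 = -16
x[4] = 3·(-16) + 2·2 - 16 = -60
x[5] = 3·(-60) + 2·(-16) - 20 = -232

-232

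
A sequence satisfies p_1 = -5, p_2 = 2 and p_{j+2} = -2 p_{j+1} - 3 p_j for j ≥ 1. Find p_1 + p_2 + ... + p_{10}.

-539

p_3 = -2·2 - 3·(-5) = 11
p_4 = -2·11 - 3·2 = -28
p_5 = -2·(-28) - 3·11 = 23
p_6 = -2·23 - 3·(-28) = 38
p_7 = -2·38 - 3·23 = -145
p_8 = -2·(-145) - 3·38 = 176
p_9 = -2·176 - 3·(-145) = 83
p_{10} = -2·83 - 3·176 = -694
Sum = (-5) + 2 + 11 + (-28) + 23 + 38 + (-145) + 176 + 83 + (-694) = -539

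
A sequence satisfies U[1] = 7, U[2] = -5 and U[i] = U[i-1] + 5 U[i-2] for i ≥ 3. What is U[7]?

U[3] = (-5) + 5(7) = 30
U[4] = 30 + 5(-5) = 5
U[5] = 5 + 5(30) = 155
U[6] = 155 + 5(5) = 180
U[7] = 180 + 5(155) = 955

955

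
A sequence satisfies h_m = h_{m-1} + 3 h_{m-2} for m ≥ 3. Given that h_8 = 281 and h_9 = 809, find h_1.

8

Rearranging, h_{m-2} = (h_m - h_{m-1}) / 3.
h_7 = (809 - 281) / 3 = 528/3 = 176
h_6 = (281 - 176) / 3 = 105/3 = 35
h_5 = (176 - 35) / 3 = 141/3 = 47
h_4 = (35 - 47) / 3 = -12/3 = -4
h_3 = (47 - (-4)) / 3 = 51/3 = 17
h_2 = (-4 - 17) / 3 = -21/3 = -7
h_1 = (17 - (-7)) / 3 = 24/3 = 8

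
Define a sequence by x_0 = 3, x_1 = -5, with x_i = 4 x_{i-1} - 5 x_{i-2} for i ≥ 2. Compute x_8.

2115

x_2 = 4(-5) - 5(3) = -35
x_3 = 4(-35) - 5(-5) = -115
x_4 = 4(-115) - 5(-35) = -285
x_5 = 4(-285) - 5(-115) = -565
x_6 = 4(-565) - 5(-285) = -835
x_7 = 4(-835) - 5(-565) = -515
x_8 = 4(-515) - 5(-835) = 2115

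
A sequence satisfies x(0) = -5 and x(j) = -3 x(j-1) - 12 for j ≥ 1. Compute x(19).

2324522931

The fixed point is -12/(1 + 3) = -3, so x(j) + 3 = -3(x(j-1) + 3).
Hence x(j) = -2·(-3)^j - 3.
x(19) = -2·(-3)^{19} - 3 = -2·-1162261467 - 3 = 2324522931.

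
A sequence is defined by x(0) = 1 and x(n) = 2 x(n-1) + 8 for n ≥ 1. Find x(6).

568

x(1) = 2(1) + 8 = 10
x(2) = 2(10) + 8 = 28
x(3) = 2(28) + 8 = 64
x(4) = 2(64) + 8 = 136
x(5) = 2(136) + 8 = 280
x(6) = 2(280) + 8 = 568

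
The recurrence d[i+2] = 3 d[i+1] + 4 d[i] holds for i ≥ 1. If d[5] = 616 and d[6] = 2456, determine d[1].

Rearranging, d[i-2] = (d[i] - 3 d[i-1]) / 4.
d[4] = (2456 - 3*616) / 4 = 608/4 = 152
d[3] = (616 - 3*152) / 4 = 160/4 = 40
d[2] = (152 - 3*40) / 4 = 32/4 = 8
d[1] = (40 - 3*8) / 4 = 16/4 = 4

4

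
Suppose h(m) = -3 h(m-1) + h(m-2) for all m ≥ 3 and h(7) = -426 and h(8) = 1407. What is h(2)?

3

Rearranging, h(m-2) = h(m) + 3 h(m-1).
h(6) = 1407 + 3*(-426) = 129
h(5) = -426 + 3*129 = -39
h(4) = 129 + 3*(-39) = 12
h(3) = -39 + 3*12 = -3
h(2) = 12 + 3*(-3) = 3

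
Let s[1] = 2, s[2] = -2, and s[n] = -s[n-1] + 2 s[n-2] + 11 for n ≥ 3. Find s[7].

s[3] = -(-2) + 2*2 + 11 = 17
s[4] = -17 + 2*(-2) + 11 = -10
s[5] = -(-10) + 2*17 + 11 = 55
s[6] = -55 + 2*(-10) + 11 = -64
s[7] = -(-64) + 2*55 + 11 = 185

185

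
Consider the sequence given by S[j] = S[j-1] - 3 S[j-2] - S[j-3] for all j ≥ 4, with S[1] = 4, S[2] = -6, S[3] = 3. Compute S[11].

S[4] = 3 - 3·(-6) - 4 = 17
S[5] = 17 - 3·3 - (-6) = 14
S[6] = 14 - 3·17 - 3 = -40
S[7] = (-40) - 3·14 - 17 = -99
S[8] = (-99) - 3·(-40) - 14 = 7
S[9] = 7 - 3·(-99) - (-40) = 344
S[10] = 344 - 3·7 - (-99) = 422
S[11] = 422 - 3·344 - 7 = -617

-617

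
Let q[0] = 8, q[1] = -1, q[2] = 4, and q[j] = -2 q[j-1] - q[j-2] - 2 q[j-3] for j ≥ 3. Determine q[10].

2452

q[3] = -2*4 - (-1) - 2*8 = -23
q[4] = -2*(-23) - 4 - 2*(-1) = 44
q[5] = -2*44 - (-23) - 2*4 = -73
q[6] = -2*(-73) - 44 - 2*(-23) = 148
q[7] = -2*148 - (-73) - 2*44 = -311
q[8] = -2*(-311) - 148 - 2*(-73) = 620
q[9] = -2*620 - (-311) - 2*148 = -1225
q[10] = -2*(-1225) - 620 - 2*(-311) = 2452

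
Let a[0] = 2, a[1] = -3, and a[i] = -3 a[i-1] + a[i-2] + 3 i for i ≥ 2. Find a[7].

a[2] = -3·(-3) + 2 + 6 = 17
a[3] = -3·17 + (-3) + 9 = -45
a[4] = -3·(-45) + 17 + 12 = 164
a[5] = -3·164 + (-45) + 15 = -522
a[6] = -3·(-522) + 164 + 18 = 1748
a[7] = -3·1748 + (-522) + 21 = -5745

-5745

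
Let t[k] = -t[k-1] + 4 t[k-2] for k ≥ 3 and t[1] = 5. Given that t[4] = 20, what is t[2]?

Let t[2] = z.
t[3] = 20 - z
t[4] = -20 + 5z
So -20 + 5z = 20, giving z = 8.

8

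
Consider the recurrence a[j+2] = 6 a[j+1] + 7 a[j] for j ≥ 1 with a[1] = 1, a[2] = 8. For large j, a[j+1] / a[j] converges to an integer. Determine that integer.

7

The characteristic equation is r^2 - 6r - 7 = 0, which factors as (r - 7)(r + 1) = 0.
So the roots are 7 and -1. Since |7| > |-1| and the coefficient of 7^j is non-zero, the ratio tends to 7.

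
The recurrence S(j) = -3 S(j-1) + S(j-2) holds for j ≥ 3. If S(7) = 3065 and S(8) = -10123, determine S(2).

Rearranging, S(j-2) = S(j) + 3 S(j-1).
S(6) = -10123 + 3*3065 = -928
S(5) = 3065 + 3*(-928) = 281
S(4) = -928 + 3*281 = -85
S(3) = 281 + 3*(-85) = 26
S(2) = -85 + 3*26 = -7

-7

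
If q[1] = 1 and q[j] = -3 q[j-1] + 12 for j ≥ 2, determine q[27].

The fixed point is 12/(1 + 3) = 3, so q[j] - 3 = -3(q[j-1] - 3).
Hence q[j] = -2·(-3)^{j-1} + 3.
q[27] = -2·(-3)^{26} + 3 = -2·2541865828329 + 3 = -5083731656655.

-5083731656655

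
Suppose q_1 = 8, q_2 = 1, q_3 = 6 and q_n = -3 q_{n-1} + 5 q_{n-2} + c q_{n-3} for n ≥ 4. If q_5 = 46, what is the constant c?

q_4 = -13 + 8c
q_5 = 69 - 23c
So 69 - 23c = 46, giving c = 1.

1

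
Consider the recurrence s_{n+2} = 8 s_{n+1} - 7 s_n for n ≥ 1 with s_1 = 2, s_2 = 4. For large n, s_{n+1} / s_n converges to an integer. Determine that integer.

7

The characteristic equation is r^2 - 8r + 7 = 0, which factors as (r - 7)(r - 1) = 0.
So the roots are 7 and 1. Since |7| > |1| and the coefficient of 7^n is non-zero, the ratio tends to 7.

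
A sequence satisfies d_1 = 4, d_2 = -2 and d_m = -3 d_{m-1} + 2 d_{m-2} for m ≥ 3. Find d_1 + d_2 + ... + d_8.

-5838

d_3 = -3*(-2) + 2*4 = 14
d_4 = -3*14 + 2*(-2) = -46
d_5 = -3*(-46) + 2*14 = 166
d_6 = -3*166 + 2*(-46) = -590
d_7 = -3*(-590) + 2*166 = 2102
d_8 = -3*2102 + 2*(-590) = -7486
Sum = 4 + (-2) + 14 + (-46) + 166 + (-590) + 2102 + (-7486) = -5838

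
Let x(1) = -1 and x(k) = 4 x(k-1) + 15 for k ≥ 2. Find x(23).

The fixed point is 15/(1 - 4) = -5, so x(k) + 5 = 4(x(k-1) + 5).
Hence x(k) = 4·4^{k-1} - 5.
x(23) = 4·4^{22} - 5 = 4·17592186044416 - 5 = 70368744177659.

70368744177659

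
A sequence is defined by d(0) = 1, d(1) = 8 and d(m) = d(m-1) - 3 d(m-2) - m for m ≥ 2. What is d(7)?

38

d(2) = 8 - 3(1) - 2 = 3
d(3) = 3 - 3(8) - 3 = -24
d(4) = (-24) - 3(3) - 4 = -37
d(5) = (-37) - 3(-24) - 5 = 30
d(6) = 30 - 3(-37) - 6 = 135
d(7) = 135 - 3(30) - 7 = 38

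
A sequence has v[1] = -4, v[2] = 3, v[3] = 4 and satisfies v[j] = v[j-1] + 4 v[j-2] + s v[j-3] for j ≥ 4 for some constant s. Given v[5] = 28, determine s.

v[4] = 16 - 4s
v[5] = 32 - s
So 32 - s = 28, giving s = 4.

4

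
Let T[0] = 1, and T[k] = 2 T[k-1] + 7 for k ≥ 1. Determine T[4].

121

T[1] = 2·1 + 7 = 9
T[2] = 2·9 + 7 = 25
T[3] = 2·25 + 7 = 57
T[4] = 2·57 + 7 = 121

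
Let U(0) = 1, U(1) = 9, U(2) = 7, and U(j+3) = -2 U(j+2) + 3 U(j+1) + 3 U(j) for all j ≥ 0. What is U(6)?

U(3) = -2·7 + 3·9 + 3·1 = 16
U(4) = -2·16 + 3·7 + 3·9 = 16
U(5) = -2·16 + 3·16 + 3·7 = 37
U(6) = -2·37 + 3·16 + 3·16 = 22

22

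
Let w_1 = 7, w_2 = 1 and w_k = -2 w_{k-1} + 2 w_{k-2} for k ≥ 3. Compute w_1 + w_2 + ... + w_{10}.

-7370

w_3 = -2(1) + 2(7) = 12
w_4 = -2(12) + 2(1) = -22
w_5 = -2(-22) + 2(12) = 68
w_6 = -2(68) + 2(-22) = -180
w_7 = -2(-180) + 2(68) = 496
w_8 = -2(496) + 2(-180) = -1352
w_9 = -2(-1352) + 2(496) = 3696
w_{10} = -2(3696) + 2(-1352) = -10096
Sum = 7 + 1 + 12 + (-22) + 68 + (-180) + 496 + (-1352) + 3696 + (-10096) = -7370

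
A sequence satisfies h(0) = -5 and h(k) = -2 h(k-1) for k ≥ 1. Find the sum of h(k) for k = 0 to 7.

425

h(1) = -2(-5) = 10
h(2) = -2(10) = -20
h(3) = -2(-20) = 40
h(4) = -2(40) = -80
h(5) = -2(-80) = 160
h(6) = -2(160) = -320
h(7) = -2(-320) = 640
Sum = (-5) + 10 + (-20) + 40 + (-80) + 160 + (-320) + 640 = 425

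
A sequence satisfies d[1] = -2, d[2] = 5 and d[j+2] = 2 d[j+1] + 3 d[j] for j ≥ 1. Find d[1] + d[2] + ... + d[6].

273

d[3] = 2(5) + 3(-2) = 4
d[4] = 2(4) + 3(5) = 23
d[5] = 2(23) + 3(4) = 58
d[6] = 2(58) + 3(23) = 185
Sum = (-2) + 5 + 4 + 23 + 58 + 185 = 273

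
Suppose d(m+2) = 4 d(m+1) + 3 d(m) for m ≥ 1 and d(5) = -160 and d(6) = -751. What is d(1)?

Rearranging, d(m-2) = (d(m) - 4 d(m-1)) / 3.
d(4) = (-751 - 4*(-160)) / 3 = -111/3 = -37
d(3) = (-160 - 4*(-37)) / 3 = -12/3 = -4
d(2) = (-37 - 4*(-4)) / 3 = -21/3 = -7
d(1) = (-4 - 4*(-7)) / 3 = 24/3 = 8

8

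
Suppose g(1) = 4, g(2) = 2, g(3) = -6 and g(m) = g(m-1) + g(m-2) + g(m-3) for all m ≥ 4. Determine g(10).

g(4) = (-6) + 2 + 4 = 0
g(5) = 0 + (-6) + 2 = -4
g(6) = (-4) + 0 + (-6) = -10
g(7) = (-10) + (-4) + 0 = -14
g(8) = (-14) + (-10) + (-4) = -28
g(9) = (-28) + (-14) + (-10) = -52
g(10) = (-52) + (-28) + (-14) = -94

-94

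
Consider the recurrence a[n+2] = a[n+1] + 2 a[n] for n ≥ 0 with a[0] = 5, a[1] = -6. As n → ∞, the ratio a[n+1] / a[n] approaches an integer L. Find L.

The characteristic equation is r^2 - r - 2 = 0, which factors as (r - 2)(r + 1) = 0.
So the roots are 2 and -1. Since |2| > |-1| and the coefficient of 2^n is non-zero, the ratio tends to 2.

2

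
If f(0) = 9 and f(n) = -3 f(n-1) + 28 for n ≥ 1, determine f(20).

6973568809

The fixed point is 28/(1 + 3) = 7, so f(n) - 7 = -3(f(n-1) - 7).
Hence f(n) = 2·(-3)^n + 7.
f(20) = 2·(-3)^{20} + 7 = 2·3486784401 + 7 = 6973568809.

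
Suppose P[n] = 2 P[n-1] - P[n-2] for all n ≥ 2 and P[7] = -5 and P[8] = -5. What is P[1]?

-5

Rearranging, P[n-2] = -(P[n] - 2 P[n-1]).
P[6] = -(-5 - 2*(-5)) = -5
P[5] = -(-5 - 2*(-5)) = -5
P[4] = -(-5 - 2*(-5)) = -5
P[3] = -(-5 - 2*(-5)) = -5
P[2] = -(-5 - 2*(-5)) = -5
P[1] = -(-5 - 2*(-5)) = -5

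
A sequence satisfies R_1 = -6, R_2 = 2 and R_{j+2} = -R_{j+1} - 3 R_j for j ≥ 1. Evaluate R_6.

R_3 = -2 - 3(-6) = 16
R_4 = -16 - 3(2) = -22
R_5 = -(-22) - 3(16) = -26
R_6 = -(-26) - 3(-22) = 92

92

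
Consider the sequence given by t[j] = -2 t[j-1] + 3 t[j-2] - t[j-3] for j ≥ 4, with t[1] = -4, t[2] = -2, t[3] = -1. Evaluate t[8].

28

t[4] = -2(-1) + 3(-2) - (-4) = 0
t[5] = -2(0) + 3(-1) - (-2) = -1
t[6] = -2(-1) + 3(0) - (-1) = 3
t[7] = -2(3) + 3(-1) - 0 = -9
t[8] = -2(-9) + 3(3) - (-1) = 28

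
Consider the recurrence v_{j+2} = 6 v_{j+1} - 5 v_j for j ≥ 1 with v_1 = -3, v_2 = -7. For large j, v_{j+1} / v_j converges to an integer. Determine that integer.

5

The characteristic equation is r^2 - 6r + 5 = 0, which factors as (r - 5)(r - 1) = 0.
So the roots are 5 and 1. Since |5| > |1| and the coefficient of 5^j is non-zero, the ratio tends to 5.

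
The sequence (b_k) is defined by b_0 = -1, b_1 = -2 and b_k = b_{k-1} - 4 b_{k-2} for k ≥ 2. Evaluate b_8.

290

b_2 = (-2) - 4*(-1) = 2
b_3 = 2 - 4*(-2) = 10
b_4 = 10 - 4*2 = 2
b_5 = 2 - 4*10 = -38
b_6 = (-38) - 4*2 = -46
b_7 = (-46) - 4*(-38) = 106
b_8 = 106 - 4*(-46) = 290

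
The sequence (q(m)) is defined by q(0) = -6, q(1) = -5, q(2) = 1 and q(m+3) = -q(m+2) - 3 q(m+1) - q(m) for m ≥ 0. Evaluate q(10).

q(3) = -1 - 3·(-5) - (-6) = 20
q(4) = -20 - 3·1 - (-5) = -18
q(5) = -(-18) - 3·20 - 1 = -43
q(6) = -(-43) - 3·(-18) - 20 = 77
q(7) = -77 - 3·(-43) - (-18) = 70
q(8) = -70 - 3·77 - (-43) = -258
q(9) = -(-258) - 3·70 - 77 = -29
q(10) = -(-29) - 3·(-258) - 70 = 733

733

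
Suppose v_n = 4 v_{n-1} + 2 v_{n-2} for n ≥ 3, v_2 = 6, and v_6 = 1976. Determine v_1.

-1

Let v_1 = w.
v_3 = 24 + 2w
v_4 = 108 + 8w
v_5 = 480 + 36w
v_6 = 2136 + 160w
So 2136 + 160w = 1976, giving w = -1.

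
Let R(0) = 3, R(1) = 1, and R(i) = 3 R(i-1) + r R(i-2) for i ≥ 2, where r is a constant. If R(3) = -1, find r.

-1

R(2) = 3 + 3r
R(3) = 9 + 10r
So 9 + 10r = -1, giving r = -1.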